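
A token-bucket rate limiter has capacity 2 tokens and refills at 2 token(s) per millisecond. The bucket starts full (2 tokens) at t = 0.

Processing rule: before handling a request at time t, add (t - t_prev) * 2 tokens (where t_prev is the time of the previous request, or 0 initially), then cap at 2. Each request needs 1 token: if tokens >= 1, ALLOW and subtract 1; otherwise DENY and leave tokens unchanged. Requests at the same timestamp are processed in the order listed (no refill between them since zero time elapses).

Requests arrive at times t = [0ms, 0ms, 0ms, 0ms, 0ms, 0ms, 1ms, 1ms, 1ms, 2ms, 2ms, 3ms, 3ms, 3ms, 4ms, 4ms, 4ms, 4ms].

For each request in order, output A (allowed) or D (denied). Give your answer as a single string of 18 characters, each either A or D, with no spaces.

Answer: AADDDDAADAAAADAADD

Derivation:
Simulating step by step:
  req#1 t=0ms: ALLOW
  req#2 t=0ms: ALLOW
  req#3 t=0ms: DENY
  req#4 t=0ms: DENY
  req#5 t=0ms: DENY
  req#6 t=0ms: DENY
  req#7 t=1ms: ALLOW
  req#8 t=1ms: ALLOW
  req#9 t=1ms: DENY
  req#10 t=2ms: ALLOW
  req#11 t=2ms: ALLOW
  req#12 t=3ms: ALLOW
  req#13 t=3ms: ALLOW
  req#14 t=3ms: DENY
  req#15 t=4ms: ALLOW
  req#16 t=4ms: ALLOW
  req#17 t=4ms: DENY
  req#18 t=4ms: DENY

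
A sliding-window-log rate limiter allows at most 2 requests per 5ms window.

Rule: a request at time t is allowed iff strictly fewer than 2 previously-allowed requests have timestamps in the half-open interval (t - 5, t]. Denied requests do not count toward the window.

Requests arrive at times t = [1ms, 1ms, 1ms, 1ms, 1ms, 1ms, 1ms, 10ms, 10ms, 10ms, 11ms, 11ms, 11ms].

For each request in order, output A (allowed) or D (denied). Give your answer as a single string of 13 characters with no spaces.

Answer: AADDDDDAADDDD

Derivation:
Tracking allowed requests in the window:
  req#1 t=1ms: ALLOW
  req#2 t=1ms: ALLOW
  req#3 t=1ms: DENY
  req#4 t=1ms: DENY
  req#5 t=1ms: DENY
  req#6 t=1ms: DENY
  req#7 t=1ms: DENY
  req#8 t=10ms: ALLOW
  req#9 t=10ms: ALLOW
  req#10 t=10ms: DENY
  req#11 t=11ms: DENY
  req#12 t=11ms: DENY
  req#13 t=11ms: DENY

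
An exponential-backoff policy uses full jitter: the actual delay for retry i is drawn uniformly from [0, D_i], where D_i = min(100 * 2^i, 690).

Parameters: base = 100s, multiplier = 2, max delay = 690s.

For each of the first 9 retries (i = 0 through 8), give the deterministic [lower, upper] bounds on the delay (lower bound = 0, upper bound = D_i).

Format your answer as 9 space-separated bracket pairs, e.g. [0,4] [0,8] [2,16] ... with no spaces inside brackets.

Computing bounds per retry:
  i=0: D_i=min(100*2^0,690)=100, bounds=[0,100]
  i=1: D_i=min(100*2^1,690)=200, bounds=[0,200]
  i=2: D_i=min(100*2^2,690)=400, bounds=[0,400]
  i=3: D_i=min(100*2^3,690)=690, bounds=[0,690]
  i=4: D_i=min(100*2^4,690)=690, bounds=[0,690]
  i=5: D_i=min(100*2^5,690)=690, bounds=[0,690]
  i=6: D_i=min(100*2^6,690)=690, bounds=[0,690]
  i=7: D_i=min(100*2^7,690)=690, bounds=[0,690]
  i=8: D_i=min(100*2^8,690)=690, bounds=[0,690]

Answer: [0,100] [0,200] [0,400] [0,690] [0,690] [0,690] [0,690] [0,690] [0,690]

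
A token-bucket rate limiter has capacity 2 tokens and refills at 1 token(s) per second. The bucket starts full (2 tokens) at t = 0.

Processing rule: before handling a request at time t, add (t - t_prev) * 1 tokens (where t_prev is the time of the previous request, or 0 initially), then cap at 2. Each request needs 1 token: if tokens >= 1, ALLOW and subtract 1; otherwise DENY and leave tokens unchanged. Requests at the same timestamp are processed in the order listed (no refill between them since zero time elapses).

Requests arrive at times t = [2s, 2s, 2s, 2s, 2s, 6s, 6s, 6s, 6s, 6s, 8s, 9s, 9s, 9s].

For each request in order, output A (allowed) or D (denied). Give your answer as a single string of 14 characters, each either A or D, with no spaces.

Answer: AADDDAADDDAAAD

Derivation:
Simulating step by step:
  req#1 t=2s: ALLOW
  req#2 t=2s: ALLOW
  req#3 t=2s: DENY
  req#4 t=2s: DENY
  req#5 t=2s: DENY
  req#6 t=6s: ALLOW
  req#7 t=6s: ALLOW
  req#8 t=6s: DENY
  req#9 t=6s: DENY
  req#10 t=6s: DENY
  req#11 t=8s: ALLOW
  req#12 t=9s: ALLOW
  req#13 t=9s: ALLOW
  req#14 t=9s: DENY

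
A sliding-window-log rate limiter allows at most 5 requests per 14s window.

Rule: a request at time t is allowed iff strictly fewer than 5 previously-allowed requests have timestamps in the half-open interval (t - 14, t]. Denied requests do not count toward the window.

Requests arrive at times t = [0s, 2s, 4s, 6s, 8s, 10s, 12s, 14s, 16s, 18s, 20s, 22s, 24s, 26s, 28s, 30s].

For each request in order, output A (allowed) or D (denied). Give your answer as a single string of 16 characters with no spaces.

Tracking allowed requests in the window:
  req#1 t=0s: ALLOW
  req#2 t=2s: ALLOW
  req#3 t=4s: ALLOW
  req#4 t=6s: ALLOW
  req#5 t=8s: ALLOW
  req#6 t=10s: DENY
  req#7 t=12s: DENY
  req#8 t=14s: ALLOW
  req#9 t=16s: ALLOW
  req#10 t=18s: ALLOW
  req#11 t=20s: ALLOW
  req#12 t=22s: ALLOW
  req#13 t=24s: DENY
  req#14 t=26s: DENY
  req#15 t=28s: ALLOW
  req#16 t=30s: ALLOW

Answer: AAAAADDAAAAADDAA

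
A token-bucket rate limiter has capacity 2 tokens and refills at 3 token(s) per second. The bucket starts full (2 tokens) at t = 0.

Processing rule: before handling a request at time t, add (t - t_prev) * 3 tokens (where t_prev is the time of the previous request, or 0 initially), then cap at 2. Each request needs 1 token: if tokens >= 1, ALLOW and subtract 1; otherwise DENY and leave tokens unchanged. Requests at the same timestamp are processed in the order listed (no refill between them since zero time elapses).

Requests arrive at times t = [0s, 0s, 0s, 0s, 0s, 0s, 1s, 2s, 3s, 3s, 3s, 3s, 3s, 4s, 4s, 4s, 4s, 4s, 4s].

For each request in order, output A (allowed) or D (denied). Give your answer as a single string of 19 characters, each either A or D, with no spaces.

Answer: AADDDDAAAADDDAADDDD

Derivation:
Simulating step by step:
  req#1 t=0s: ALLOW
  req#2 t=0s: ALLOW
  req#3 t=0s: DENY
  req#4 t=0s: DENY
  req#5 t=0s: DENY
  req#6 t=0s: DENY
  req#7 t=1s: ALLOW
  req#8 t=2s: ALLOW
  req#9 t=3s: ALLOW
  req#10 t=3s: ALLOW
  req#11 t=3s: DENY
  req#12 t=3s: DENY
  req#13 t=3s: DENY
  req#14 t=4s: ALLOW
  req#15 t=4s: ALLOW
  req#16 t=4s: DENY
  req#17 t=4s: DENY
  req#18 t=4s: DENY
  req#19 t=4s: DENY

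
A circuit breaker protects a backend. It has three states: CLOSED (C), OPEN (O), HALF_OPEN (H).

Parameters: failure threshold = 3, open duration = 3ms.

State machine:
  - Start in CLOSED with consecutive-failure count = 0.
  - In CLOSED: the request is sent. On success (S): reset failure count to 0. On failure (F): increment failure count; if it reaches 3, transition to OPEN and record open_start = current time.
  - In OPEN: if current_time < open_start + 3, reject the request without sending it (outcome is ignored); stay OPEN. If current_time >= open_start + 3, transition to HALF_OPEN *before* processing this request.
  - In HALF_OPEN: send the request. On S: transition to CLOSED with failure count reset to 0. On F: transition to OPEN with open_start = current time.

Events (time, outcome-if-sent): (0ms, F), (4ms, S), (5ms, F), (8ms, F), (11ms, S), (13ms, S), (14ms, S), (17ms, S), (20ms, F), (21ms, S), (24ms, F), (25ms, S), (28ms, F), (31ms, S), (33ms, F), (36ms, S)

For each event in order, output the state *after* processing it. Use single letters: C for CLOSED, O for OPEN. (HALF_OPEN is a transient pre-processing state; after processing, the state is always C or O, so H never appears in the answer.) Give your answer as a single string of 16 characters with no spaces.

Answer: CCCCCCCCCCCCCCCC

Derivation:
State after each event:
  event#1 t=0ms outcome=F: state=CLOSED
  event#2 t=4ms outcome=S: state=CLOSED
  event#3 t=5ms outcome=F: state=CLOSED
  event#4 t=8ms outcome=F: state=CLOSED
  event#5 t=11ms outcome=S: state=CLOSED
  event#6 t=13ms outcome=S: state=CLOSED
  event#7 t=14ms outcome=S: state=CLOSED
  event#8 t=17ms outcome=S: state=CLOSED
  event#9 t=20ms outcome=F: state=CLOSED
  event#10 t=21ms outcome=S: state=CLOSED
  event#11 t=24ms outcome=F: state=CLOSED
  event#12 t=25ms outcome=S: state=CLOSED
  event#13 t=28ms outcome=F: state=CLOSED
  event#14 t=31ms outcome=S: state=CLOSED
  event#15 t=33ms outcome=F: state=CLOSED
  event#16 t=36ms outcome=S: state=CLOSED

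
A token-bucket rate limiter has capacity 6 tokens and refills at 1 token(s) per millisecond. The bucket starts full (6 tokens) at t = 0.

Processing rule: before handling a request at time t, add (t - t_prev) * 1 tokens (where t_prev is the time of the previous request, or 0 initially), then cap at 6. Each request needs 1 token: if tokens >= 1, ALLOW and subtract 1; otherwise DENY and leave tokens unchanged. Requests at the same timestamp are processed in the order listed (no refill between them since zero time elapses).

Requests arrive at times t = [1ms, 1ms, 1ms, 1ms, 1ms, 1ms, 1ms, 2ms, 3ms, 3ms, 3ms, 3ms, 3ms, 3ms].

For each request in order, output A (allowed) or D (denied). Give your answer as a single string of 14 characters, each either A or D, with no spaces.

Answer: AAAAAADAADDDDD

Derivation:
Simulating step by step:
  req#1 t=1ms: ALLOW
  req#2 t=1ms: ALLOW
  req#3 t=1ms: ALLOW
  req#4 t=1ms: ALLOW
  req#5 t=1ms: ALLOW
  req#6 t=1ms: ALLOW
  req#7 t=1ms: DENY
  req#8 t=2ms: ALLOW
  req#9 t=3ms: ALLOW
  req#10 t=3ms: DENY
  req#11 t=3ms: DENY
  req#12 t=3ms: DENY
  req#13 t=3ms: DENY
  req#14 t=3ms: DENY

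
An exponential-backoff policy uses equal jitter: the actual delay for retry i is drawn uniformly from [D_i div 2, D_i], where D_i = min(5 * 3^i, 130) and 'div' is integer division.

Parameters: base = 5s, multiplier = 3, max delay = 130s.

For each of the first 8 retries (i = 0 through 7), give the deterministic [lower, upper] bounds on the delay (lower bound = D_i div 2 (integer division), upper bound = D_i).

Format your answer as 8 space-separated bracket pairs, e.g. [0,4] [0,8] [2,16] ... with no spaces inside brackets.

Answer: [2,5] [7,15] [22,45] [65,130] [65,130] [65,130] [65,130] [65,130]

Derivation:
Computing bounds per retry:
  i=0: D_i=min(5*3^0,130)=5, bounds=[2,5]
  i=1: D_i=min(5*3^1,130)=15, bounds=[7,15]
  i=2: D_i=min(5*3^2,130)=45, bounds=[22,45]
  i=3: D_i=min(5*3^3,130)=130, bounds=[65,130]
  i=4: D_i=min(5*3^4,130)=130, bounds=[65,130]
  i=5: D_i=min(5*3^5,130)=130, bounds=[65,130]
  i=6: D_i=min(5*3^6,130)=130, bounds=[65,130]
  i=7: D_i=min(5*3^7,130)=130, bounds=[65,130]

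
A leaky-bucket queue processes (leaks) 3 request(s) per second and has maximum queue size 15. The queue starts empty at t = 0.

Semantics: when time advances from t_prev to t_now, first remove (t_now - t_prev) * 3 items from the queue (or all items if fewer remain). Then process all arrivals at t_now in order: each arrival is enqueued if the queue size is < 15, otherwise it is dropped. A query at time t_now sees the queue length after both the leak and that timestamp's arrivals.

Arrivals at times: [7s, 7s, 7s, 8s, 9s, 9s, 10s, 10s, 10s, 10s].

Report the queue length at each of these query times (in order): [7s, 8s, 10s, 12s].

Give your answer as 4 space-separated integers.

Queue lengths at query times:
  query t=7s: backlog = 3
  query t=8s: backlog = 1
  query t=10s: backlog = 4
  query t=12s: backlog = 0

Answer: 3 1 4 0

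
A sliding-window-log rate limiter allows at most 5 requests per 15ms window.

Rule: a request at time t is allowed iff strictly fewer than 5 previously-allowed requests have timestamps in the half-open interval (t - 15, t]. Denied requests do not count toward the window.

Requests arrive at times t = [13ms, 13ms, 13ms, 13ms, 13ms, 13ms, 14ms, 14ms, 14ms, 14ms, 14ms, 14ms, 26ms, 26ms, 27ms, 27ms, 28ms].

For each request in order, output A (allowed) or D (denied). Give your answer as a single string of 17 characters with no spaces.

Tracking allowed requests in the window:
  req#1 t=13ms: ALLOW
  req#2 t=13ms: ALLOW
  req#3 t=13ms: ALLOW
  req#4 t=13ms: ALLOW
  req#5 t=13ms: ALLOW
  req#6 t=13ms: DENY
  req#7 t=14ms: DENY
  req#8 t=14ms: DENY
  req#9 t=14ms: DENY
  req#10 t=14ms: DENY
  req#11 t=14ms: DENY
  req#12 t=14ms: DENY
  req#13 t=26ms: DENY
  req#14 t=26ms: DENY
  req#15 t=27ms: DENY
  req#16 t=27ms: DENY
  req#17 t=28ms: ALLOW

Answer: AAAAADDDDDDDDDDDA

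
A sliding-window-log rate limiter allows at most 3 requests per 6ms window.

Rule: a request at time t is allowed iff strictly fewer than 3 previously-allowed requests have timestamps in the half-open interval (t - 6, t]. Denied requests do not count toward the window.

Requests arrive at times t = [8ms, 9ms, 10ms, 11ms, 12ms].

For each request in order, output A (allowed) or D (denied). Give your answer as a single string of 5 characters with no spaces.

Answer: AAADD

Derivation:
Tracking allowed requests in the window:
  req#1 t=8ms: ALLOW
  req#2 t=9ms: ALLOW
  req#3 t=10ms: ALLOW
  req#4 t=11ms: DENY
  req#5 t=12ms: DENY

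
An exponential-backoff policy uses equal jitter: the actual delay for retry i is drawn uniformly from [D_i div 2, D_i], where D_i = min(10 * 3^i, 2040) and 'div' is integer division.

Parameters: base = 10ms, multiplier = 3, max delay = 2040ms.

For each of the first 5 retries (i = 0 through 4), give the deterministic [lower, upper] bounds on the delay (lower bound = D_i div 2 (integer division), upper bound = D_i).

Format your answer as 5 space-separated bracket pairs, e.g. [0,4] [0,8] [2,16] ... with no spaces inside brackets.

Computing bounds per retry:
  i=0: D_i=min(10*3^0,2040)=10, bounds=[5,10]
  i=1: D_i=min(10*3^1,2040)=30, bounds=[15,30]
  i=2: D_i=min(10*3^2,2040)=90, bounds=[45,90]
  i=3: D_i=min(10*3^3,2040)=270, bounds=[135,270]
  i=4: D_i=min(10*3^4,2040)=810, bounds=[405,810]

Answer: [5,10] [15,30] [45,90] [135,270] [405,810]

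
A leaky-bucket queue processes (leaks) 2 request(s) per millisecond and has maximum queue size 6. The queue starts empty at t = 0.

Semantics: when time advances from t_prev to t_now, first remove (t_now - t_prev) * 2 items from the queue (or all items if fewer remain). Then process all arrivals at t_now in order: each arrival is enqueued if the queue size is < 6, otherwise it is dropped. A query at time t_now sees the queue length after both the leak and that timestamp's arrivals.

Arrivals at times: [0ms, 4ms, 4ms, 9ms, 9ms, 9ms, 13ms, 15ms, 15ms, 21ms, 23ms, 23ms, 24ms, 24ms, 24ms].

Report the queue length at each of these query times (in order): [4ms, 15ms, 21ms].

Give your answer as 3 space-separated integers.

Answer: 2 2 1

Derivation:
Queue lengths at query times:
  query t=4ms: backlog = 2
  query t=15ms: backlog = 2
  query t=21ms: backlog = 1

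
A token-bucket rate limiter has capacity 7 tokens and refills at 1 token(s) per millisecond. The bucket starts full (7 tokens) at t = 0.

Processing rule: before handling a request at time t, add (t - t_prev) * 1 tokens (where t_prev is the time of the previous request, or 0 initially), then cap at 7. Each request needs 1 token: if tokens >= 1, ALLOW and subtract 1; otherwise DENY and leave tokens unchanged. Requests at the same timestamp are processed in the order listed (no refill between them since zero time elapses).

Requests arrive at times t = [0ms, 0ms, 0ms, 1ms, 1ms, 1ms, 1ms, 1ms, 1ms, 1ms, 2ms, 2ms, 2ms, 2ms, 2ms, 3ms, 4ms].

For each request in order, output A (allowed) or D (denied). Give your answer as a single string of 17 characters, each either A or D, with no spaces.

Simulating step by step:
  req#1 t=0ms: ALLOW
  req#2 t=0ms: ALLOW
  req#3 t=0ms: ALLOW
  req#4 t=1ms: ALLOW
  req#5 t=1ms: ALLOW
  req#6 t=1ms: ALLOW
  req#7 t=1ms: ALLOW
  req#8 t=1ms: ALLOW
  req#9 t=1ms: DENY
  req#10 t=1ms: DENY
  req#11 t=2ms: ALLOW
  req#12 t=2ms: DENY
  req#13 t=2ms: DENY
  req#14 t=2ms: DENY
  req#15 t=2ms: DENY
  req#16 t=3ms: ALLOW
  req#17 t=4ms: ALLOW

Answer: AAAAAAAADDADDDDAA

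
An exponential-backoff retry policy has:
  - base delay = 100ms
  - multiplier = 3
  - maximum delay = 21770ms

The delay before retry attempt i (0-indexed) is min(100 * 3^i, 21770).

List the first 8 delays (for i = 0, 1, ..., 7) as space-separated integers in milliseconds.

Computing each delay:
  i=0: min(100*3^0, 21770) = 100
  i=1: min(100*3^1, 21770) = 300
  i=2: min(100*3^2, 21770) = 900
  i=3: min(100*3^3, 21770) = 2700
  i=4: min(100*3^4, 21770) = 8100
  i=5: min(100*3^5, 21770) = 21770
  i=6: min(100*3^6, 21770) = 21770
  i=7: min(100*3^7, 21770) = 21770

Answer: 100 300 900 2700 8100 21770 21770 21770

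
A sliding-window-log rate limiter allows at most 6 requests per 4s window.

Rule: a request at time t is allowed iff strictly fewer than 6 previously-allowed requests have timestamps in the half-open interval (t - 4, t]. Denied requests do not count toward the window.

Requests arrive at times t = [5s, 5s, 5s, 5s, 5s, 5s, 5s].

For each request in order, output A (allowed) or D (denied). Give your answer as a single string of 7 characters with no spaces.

Answer: AAAAAAD

Derivation:
Tracking allowed requests in the window:
  req#1 t=5s: ALLOW
  req#2 t=5s: ALLOW
  req#3 t=5s: ALLOW
  req#4 t=5s: ALLOW
  req#5 t=5s: ALLOW
  req#6 t=5s: ALLOW
  req#7 t=5s: DENY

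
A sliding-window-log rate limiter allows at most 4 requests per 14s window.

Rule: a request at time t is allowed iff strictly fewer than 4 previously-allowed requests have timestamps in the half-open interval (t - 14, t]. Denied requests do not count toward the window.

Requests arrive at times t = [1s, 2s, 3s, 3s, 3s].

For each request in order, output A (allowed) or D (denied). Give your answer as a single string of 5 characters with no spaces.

Answer: AAAAD

Derivation:
Tracking allowed requests in the window:
  req#1 t=1s: ALLOW
  req#2 t=2s: ALLOW
  req#3 t=3s: ALLOW
  req#4 t=3s: ALLOW
  req#5 t=3s: DENY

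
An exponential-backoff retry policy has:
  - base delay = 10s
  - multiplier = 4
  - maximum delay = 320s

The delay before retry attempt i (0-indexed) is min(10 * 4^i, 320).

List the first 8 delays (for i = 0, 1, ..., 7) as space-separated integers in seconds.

Computing each delay:
  i=0: min(10*4^0, 320) = 10
  i=1: min(10*4^1, 320) = 40
  i=2: min(10*4^2, 320) = 160
  i=3: min(10*4^3, 320) = 320
  i=4: min(10*4^4, 320) = 320
  i=5: min(10*4^5, 320) = 320
  i=6: min(10*4^6, 320) = 320
  i=7: min(10*4^7, 320) = 320

Answer: 10 40 160 320 320 320 320 320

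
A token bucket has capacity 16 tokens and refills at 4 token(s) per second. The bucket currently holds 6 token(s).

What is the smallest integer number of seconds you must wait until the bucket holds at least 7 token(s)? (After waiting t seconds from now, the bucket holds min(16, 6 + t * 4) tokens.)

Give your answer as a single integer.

Answer: 1

Derivation:
Need 6 + t * 4 >= 7, so t >= 1/4.
Smallest integer t = ceil(1/4) = 1.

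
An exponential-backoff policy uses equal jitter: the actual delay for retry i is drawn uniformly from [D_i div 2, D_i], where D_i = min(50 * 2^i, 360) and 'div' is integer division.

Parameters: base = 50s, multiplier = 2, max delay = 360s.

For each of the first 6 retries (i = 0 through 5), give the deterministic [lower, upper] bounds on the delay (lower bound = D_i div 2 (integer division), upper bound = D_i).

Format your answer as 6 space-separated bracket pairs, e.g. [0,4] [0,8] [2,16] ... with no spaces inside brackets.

Answer: [25,50] [50,100] [100,200] [180,360] [180,360] [180,360]

Derivation:
Computing bounds per retry:
  i=0: D_i=min(50*2^0,360)=50, bounds=[25,50]
  i=1: D_i=min(50*2^1,360)=100, bounds=[50,100]
  i=2: D_i=min(50*2^2,360)=200, bounds=[100,200]
  i=3: D_i=min(50*2^3,360)=360, bounds=[180,360]
  i=4: D_i=min(50*2^4,360)=360, bounds=[180,360]
  i=5: D_i=min(50*2^5,360)=360, bounds=[180,360]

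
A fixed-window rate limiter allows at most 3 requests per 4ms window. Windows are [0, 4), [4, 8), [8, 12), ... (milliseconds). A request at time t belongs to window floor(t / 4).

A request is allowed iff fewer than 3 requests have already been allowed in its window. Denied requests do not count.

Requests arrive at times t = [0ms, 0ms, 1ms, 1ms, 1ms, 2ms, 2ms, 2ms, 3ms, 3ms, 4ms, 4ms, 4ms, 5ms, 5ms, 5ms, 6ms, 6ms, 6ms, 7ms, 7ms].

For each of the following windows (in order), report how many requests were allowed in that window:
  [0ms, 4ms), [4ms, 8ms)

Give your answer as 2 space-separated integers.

Processing requests:
  req#1 t=0ms (window 0): ALLOW
  req#2 t=0ms (window 0): ALLOW
  req#3 t=1ms (window 0): ALLOW
  req#4 t=1ms (window 0): DENY
  req#5 t=1ms (window 0): DENY
  req#6 t=2ms (window 0): DENY
  req#7 t=2ms (window 0): DENY
  req#8 t=2ms (window 0): DENY
  req#9 t=3ms (window 0): DENY
  req#10 t=3ms (window 0): DENY
  req#11 t=4ms (window 1): ALLOW
  req#12 t=4ms (window 1): ALLOW
  req#13 t=4ms (window 1): ALLOW
  req#14 t=5ms (window 1): DENY
  req#15 t=5ms (window 1): DENY
  req#16 t=5ms (window 1): DENY
  req#17 t=6ms (window 1): DENY
  req#18 t=6ms (window 1): DENY
  req#19 t=6ms (window 1): DENY
  req#20 t=7ms (window 1): DENY
  req#21 t=7ms (window 1): DENY

Allowed counts by window: 3 3

Answer: 3 3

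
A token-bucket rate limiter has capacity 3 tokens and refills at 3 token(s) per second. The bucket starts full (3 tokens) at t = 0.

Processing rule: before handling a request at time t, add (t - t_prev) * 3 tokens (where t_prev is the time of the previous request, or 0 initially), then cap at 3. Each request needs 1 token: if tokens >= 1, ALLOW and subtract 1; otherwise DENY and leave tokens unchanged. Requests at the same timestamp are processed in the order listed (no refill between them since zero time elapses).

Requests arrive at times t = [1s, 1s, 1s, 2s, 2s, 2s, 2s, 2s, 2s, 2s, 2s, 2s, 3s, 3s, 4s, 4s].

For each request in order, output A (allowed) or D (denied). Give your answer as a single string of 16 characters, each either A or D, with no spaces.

Answer: AAAAAADDDDDDAAAA

Derivation:
Simulating step by step:
  req#1 t=1s: ALLOW
  req#2 t=1s: ALLOW
  req#3 t=1s: ALLOW
  req#4 t=2s: ALLOW
  req#5 t=2s: ALLOW
  req#6 t=2s: ALLOW
  req#7 t=2s: DENY
  req#8 t=2s: DENY
  req#9 t=2s: DENY
  req#10 t=2s: DENY
  req#11 t=2s: DENY
  req#12 t=2s: DENY
  req#13 t=3s: ALLOW
  req#14 t=3s: ALLOW
  req#15 t=4s: ALLOW
  req#16 t=4s: ALLOW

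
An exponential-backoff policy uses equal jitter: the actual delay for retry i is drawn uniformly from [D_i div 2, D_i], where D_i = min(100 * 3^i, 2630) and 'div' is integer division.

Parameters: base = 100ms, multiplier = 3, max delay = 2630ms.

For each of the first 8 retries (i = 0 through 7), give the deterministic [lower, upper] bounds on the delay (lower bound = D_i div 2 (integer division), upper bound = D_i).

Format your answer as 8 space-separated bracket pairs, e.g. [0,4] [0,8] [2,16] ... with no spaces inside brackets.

Computing bounds per retry:
  i=0: D_i=min(100*3^0,2630)=100, bounds=[50,100]
  i=1: D_i=min(100*3^1,2630)=300, bounds=[150,300]
  i=2: D_i=min(100*3^2,2630)=900, bounds=[450,900]
  i=3: D_i=min(100*3^3,2630)=2630, bounds=[1315,2630]
  i=4: D_i=min(100*3^4,2630)=2630, bounds=[1315,2630]
  i=5: D_i=min(100*3^5,2630)=2630, bounds=[1315,2630]
  i=6: D_i=min(100*3^6,2630)=2630, bounds=[1315,2630]
  i=7: D_i=min(100*3^7,2630)=2630, bounds=[1315,2630]

Answer: [50,100] [150,300] [450,900] [1315,2630] [1315,2630] [1315,2630] [1315,2630] [1315,2630]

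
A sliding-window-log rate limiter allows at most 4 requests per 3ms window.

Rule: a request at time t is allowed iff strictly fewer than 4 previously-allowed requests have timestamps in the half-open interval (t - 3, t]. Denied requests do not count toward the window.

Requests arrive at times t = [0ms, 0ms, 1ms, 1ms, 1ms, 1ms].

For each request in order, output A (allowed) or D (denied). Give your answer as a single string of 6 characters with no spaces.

Answer: AAAADD

Derivation:
Tracking allowed requests in the window:
  req#1 t=0ms: ALLOW
  req#2 t=0ms: ALLOW
  req#3 t=1ms: ALLOW
  req#4 t=1ms: ALLOW
  req#5 t=1ms: DENY
  req#6 t=1ms: DENY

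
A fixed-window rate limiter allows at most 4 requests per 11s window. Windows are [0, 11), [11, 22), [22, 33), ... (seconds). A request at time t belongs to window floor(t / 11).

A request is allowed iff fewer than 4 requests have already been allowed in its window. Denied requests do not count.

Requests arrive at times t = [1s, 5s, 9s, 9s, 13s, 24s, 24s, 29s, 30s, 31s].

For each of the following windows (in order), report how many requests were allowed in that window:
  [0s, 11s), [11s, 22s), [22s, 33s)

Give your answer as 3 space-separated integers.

Answer: 4 1 4

Derivation:
Processing requests:
  req#1 t=1s (window 0): ALLOW
  req#2 t=5s (window 0): ALLOW
  req#3 t=9s (window 0): ALLOW
  req#4 t=9s (window 0): ALLOW
  req#5 t=13s (window 1): ALLOW
  req#6 t=24s (window 2): ALLOW
  req#7 t=24s (window 2): ALLOW
  req#8 t=29s (window 2): ALLOW
  req#9 t=30s (window 2): ALLOW
  req#10 t=31s (window 2): DENY

Allowed counts by window: 4 1 4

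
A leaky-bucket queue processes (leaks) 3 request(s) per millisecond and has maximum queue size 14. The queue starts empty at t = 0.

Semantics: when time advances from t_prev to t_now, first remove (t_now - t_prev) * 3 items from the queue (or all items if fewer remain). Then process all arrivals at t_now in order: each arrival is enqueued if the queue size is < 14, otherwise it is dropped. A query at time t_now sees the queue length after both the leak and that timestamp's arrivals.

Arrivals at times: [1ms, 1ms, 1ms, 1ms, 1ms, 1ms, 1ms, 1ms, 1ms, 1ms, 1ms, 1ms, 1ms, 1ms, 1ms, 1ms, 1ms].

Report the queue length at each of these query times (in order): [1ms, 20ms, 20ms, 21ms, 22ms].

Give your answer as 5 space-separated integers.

Answer: 14 0 0 0 0

Derivation:
Queue lengths at query times:
  query t=1ms: backlog = 14
  query t=20ms: backlog = 0
  query t=20ms: backlog = 0
  query t=21ms: backlog = 0
  query t=22ms: backlog = 0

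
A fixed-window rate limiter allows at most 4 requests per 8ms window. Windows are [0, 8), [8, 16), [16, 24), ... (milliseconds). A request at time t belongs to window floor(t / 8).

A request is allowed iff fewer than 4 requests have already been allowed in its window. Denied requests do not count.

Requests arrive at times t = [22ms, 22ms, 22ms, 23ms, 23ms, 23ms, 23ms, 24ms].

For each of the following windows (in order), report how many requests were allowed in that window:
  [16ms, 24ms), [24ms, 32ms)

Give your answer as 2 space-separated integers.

Processing requests:
  req#1 t=22ms (window 2): ALLOW
  req#2 t=22ms (window 2): ALLOW
  req#3 t=22ms (window 2): ALLOW
  req#4 t=23ms (window 2): ALLOW
  req#5 t=23ms (window 2): DENY
  req#6 t=23ms (window 2): DENY
  req#7 t=23ms (window 2): DENY
  req#8 t=24ms (window 3): ALLOW

Allowed counts by window: 4 1

Answer: 4 1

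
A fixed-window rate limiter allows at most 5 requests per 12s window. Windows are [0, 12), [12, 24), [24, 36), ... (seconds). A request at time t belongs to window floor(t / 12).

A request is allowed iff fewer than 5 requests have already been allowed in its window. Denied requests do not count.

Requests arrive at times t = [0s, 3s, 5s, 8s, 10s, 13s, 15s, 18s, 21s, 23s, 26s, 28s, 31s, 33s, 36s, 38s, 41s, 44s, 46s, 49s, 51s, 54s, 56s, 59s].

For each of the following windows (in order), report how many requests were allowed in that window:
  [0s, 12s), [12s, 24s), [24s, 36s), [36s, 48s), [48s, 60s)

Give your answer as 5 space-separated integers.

Processing requests:
  req#1 t=0s (window 0): ALLOW
  req#2 t=3s (window 0): ALLOW
  req#3 t=5s (window 0): ALLOW
  req#4 t=8s (window 0): ALLOW
  req#5 t=10s (window 0): ALLOW
  req#6 t=13s (window 1): ALLOW
  req#7 t=15s (window 1): ALLOW
  req#8 t=18s (window 1): ALLOW
  req#9 t=21s (window 1): ALLOW
  req#10 t=23s (window 1): ALLOW
  req#11 t=26s (window 2): ALLOW
  req#12 t=28s (window 2): ALLOW
  req#13 t=31s (window 2): ALLOW
  req#14 t=33s (window 2): ALLOW
  req#15 t=36s (window 3): ALLOW
  req#16 t=38s (window 3): ALLOW
  req#17 t=41s (window 3): ALLOW
  req#18 t=44s (window 3): ALLOW
  req#19 t=46s (window 3): ALLOW
  req#20 t=49s (window 4): ALLOW
  req#21 t=51s (window 4): ALLOW
  req#22 t=54s (window 4): ALLOW
  req#23 t=56s (window 4): ALLOW
  req#24 t=59s (window 4): ALLOW

Allowed counts by window: 5 5 4 5 5

Answer: 5 5 4 5 5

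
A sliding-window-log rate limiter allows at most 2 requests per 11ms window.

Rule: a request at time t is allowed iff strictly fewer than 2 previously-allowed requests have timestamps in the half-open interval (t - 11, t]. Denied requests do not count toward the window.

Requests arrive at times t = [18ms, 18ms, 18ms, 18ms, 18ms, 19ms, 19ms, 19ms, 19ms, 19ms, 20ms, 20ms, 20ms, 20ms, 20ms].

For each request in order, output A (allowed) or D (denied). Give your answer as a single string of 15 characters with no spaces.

Tracking allowed requests in the window:
  req#1 t=18ms: ALLOW
  req#2 t=18ms: ALLOW
  req#3 t=18ms: DENY
  req#4 t=18ms: DENY
  req#5 t=18ms: DENY
  req#6 t=19ms: DENY
  req#7 t=19ms: DENY
  req#8 t=19ms: DENY
  req#9 t=19ms: DENY
  req#10 t=19ms: DENY
  req#11 t=20ms: DENY
  req#12 t=20ms: DENY
  req#13 t=20ms: DENY
  req#14 t=20ms: DENY
  req#15 t=20ms: DENY

Answer: AADDDDDDDDDDDDD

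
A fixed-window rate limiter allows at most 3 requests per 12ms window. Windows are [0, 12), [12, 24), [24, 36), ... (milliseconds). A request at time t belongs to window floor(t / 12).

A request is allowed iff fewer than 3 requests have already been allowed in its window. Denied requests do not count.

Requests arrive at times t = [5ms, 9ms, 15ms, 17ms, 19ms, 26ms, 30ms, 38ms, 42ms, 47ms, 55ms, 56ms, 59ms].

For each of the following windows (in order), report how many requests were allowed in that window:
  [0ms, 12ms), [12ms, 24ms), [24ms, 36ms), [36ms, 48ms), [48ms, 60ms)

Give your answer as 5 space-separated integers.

Processing requests:
  req#1 t=5ms (window 0): ALLOW
  req#2 t=9ms (window 0): ALLOW
  req#3 t=15ms (window 1): ALLOW
  req#4 t=17ms (window 1): ALLOW
  req#5 t=19ms (window 1): ALLOW
  req#6 t=26ms (window 2): ALLOW
  req#7 t=30ms (window 2): ALLOW
  req#8 t=38ms (window 3): ALLOW
  req#9 t=42ms (window 3): ALLOW
  req#10 t=47ms (window 3): ALLOW
  req#11 t=55ms (window 4): ALLOW
  req#12 t=56ms (window 4): ALLOW
  req#13 t=59ms (window 4): ALLOW

Allowed counts by window: 2 3 2 3 3

Answer: 2 3 2 3 3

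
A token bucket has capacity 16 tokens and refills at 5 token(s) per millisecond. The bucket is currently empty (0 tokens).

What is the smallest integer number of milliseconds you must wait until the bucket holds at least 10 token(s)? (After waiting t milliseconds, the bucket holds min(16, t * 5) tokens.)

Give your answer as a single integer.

Need t * 5 >= 10, so t >= 10/5.
Smallest integer t = ceil(10/5) = 2.

Answer: 2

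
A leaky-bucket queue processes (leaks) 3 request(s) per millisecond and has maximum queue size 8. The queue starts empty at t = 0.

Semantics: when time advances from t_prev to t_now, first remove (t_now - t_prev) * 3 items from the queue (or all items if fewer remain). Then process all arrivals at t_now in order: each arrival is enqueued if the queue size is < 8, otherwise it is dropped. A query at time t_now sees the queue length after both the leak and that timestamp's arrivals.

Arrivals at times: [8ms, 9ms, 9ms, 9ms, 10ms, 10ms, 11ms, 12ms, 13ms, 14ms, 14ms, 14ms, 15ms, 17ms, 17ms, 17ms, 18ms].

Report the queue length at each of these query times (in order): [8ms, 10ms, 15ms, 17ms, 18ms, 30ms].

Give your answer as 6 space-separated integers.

Answer: 1 2 1 3 1 0

Derivation:
Queue lengths at query times:
  query t=8ms: backlog = 1
  query t=10ms: backlog = 2
  query t=15ms: backlog = 1
  query t=17ms: backlog = 3
  query t=18ms: backlog = 1
  query t=30ms: backlog = 0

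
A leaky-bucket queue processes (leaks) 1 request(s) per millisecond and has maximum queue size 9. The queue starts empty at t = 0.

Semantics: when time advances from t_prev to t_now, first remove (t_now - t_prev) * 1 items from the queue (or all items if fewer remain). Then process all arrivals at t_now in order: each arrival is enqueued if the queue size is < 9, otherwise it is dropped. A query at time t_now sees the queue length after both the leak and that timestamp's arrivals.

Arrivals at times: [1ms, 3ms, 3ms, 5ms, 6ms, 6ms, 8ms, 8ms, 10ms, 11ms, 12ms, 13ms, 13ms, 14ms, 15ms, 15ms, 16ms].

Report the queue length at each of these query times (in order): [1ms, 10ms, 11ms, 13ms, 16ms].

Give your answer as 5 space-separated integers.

Answer: 1 1 1 2 3

Derivation:
Queue lengths at query times:
  query t=1ms: backlog = 1
  query t=10ms: backlog = 1
  query t=11ms: backlog = 1
  query t=13ms: backlog = 2
  query t=16ms: backlog = 3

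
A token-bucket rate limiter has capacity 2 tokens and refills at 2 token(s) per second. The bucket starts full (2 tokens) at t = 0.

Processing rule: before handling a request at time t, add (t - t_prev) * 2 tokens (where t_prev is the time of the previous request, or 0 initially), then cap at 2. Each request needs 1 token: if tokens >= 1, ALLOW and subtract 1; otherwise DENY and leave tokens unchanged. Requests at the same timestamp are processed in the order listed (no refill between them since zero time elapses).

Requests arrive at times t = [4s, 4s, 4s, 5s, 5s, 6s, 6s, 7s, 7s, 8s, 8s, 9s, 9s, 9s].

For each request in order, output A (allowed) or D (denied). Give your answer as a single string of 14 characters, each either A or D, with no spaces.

Simulating step by step:
  req#1 t=4s: ALLOW
  req#2 t=4s: ALLOW
  req#3 t=4s: DENY
  req#4 t=5s: ALLOW
  req#5 t=5s: ALLOW
  req#6 t=6s: ALLOW
  req#7 t=6s: ALLOW
  req#8 t=7s: ALLOW
  req#9 t=7s: ALLOW
  req#10 t=8s: ALLOW
  req#11 t=8s: ALLOW
  req#12 t=9s: ALLOW
  req#13 t=9s: ALLOW
  req#14 t=9s: DENY

Answer: AADAAAAAAAAAAD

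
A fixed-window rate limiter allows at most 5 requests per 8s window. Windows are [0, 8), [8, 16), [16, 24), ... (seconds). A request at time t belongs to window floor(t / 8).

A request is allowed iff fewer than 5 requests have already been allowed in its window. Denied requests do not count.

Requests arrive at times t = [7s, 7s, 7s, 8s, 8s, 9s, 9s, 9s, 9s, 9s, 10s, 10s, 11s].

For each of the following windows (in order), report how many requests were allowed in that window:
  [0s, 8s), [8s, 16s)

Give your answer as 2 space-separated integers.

Answer: 3 5

Derivation:
Processing requests:
  req#1 t=7s (window 0): ALLOW
  req#2 t=7s (window 0): ALLOW
  req#3 t=7s (window 0): ALLOW
  req#4 t=8s (window 1): ALLOW
  req#5 t=8s (window 1): ALLOW
  req#6 t=9s (window 1): ALLOW
  req#7 t=9s (window 1): ALLOW
  req#8 t=9s (window 1): ALLOW
  req#9 t=9s (window 1): DENY
  req#10 t=9s (window 1): DENY
  req#11 t=10s (window 1): DENY
  req#12 t=10s (window 1): DENY
  req#13 t=11s (window 1): DENY

Allowed counts by window: 3 5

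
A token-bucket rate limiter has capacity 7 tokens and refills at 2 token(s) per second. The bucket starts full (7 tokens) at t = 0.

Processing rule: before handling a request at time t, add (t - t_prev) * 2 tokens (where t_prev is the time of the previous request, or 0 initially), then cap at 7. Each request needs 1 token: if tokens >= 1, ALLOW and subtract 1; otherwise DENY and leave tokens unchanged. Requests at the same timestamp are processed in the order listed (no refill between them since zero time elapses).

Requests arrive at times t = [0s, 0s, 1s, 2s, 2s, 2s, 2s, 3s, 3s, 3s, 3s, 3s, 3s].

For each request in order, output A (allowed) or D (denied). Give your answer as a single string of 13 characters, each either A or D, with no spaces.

Answer: AAAAAAAAAAAAD

Derivation:
Simulating step by step:
  req#1 t=0s: ALLOW
  req#2 t=0s: ALLOW
  req#3 t=1s: ALLOW
  req#4 t=2s: ALLOW
  req#5 t=2s: ALLOW
  req#6 t=2s: ALLOW
  req#7 t=2s: ALLOW
  req#8 t=3s: ALLOW
  req#9 t=3s: ALLOW
  req#10 t=3s: ALLOW
  req#11 t=3s: ALLOW
  req#12 t=3s: ALLOW
  req#13 t=3s: DENY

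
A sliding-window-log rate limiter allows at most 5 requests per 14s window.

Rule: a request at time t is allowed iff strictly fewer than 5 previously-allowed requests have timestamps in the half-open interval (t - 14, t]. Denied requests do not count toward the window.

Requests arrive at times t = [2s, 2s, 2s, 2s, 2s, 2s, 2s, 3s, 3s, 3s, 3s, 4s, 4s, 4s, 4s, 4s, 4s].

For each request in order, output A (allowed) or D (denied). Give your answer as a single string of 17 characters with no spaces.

Tracking allowed requests in the window:
  req#1 t=2s: ALLOW
  req#2 t=2s: ALLOW
  req#3 t=2s: ALLOW
  req#4 t=2s: ALLOW
  req#5 t=2s: ALLOW
  req#6 t=2s: DENY
  req#7 t=2s: DENY
  req#8 t=3s: DENY
  req#9 t=3s: DENY
  req#10 t=3s: DENY
  req#11 t=3s: DENY
  req#12 t=4s: DENY
  req#13 t=4s: DENY
  req#14 t=4s: DENY
  req#15 t=4s: DENY
  req#16 t=4s: DENY
  req#17 t=4s: DENY

Answer: AAAAADDDDDDDDDDDD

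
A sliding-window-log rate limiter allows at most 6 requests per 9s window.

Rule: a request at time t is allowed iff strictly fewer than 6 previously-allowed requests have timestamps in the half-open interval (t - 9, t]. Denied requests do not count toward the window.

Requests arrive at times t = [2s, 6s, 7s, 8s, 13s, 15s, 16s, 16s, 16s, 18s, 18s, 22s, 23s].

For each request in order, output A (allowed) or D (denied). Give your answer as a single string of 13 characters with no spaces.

Answer: AAAAAAAAAADAD

Derivation:
Tracking allowed requests in the window:
  req#1 t=2s: ALLOW
  req#2 t=6s: ALLOW
  req#3 t=7s: ALLOW
  req#4 t=8s: ALLOW
  req#5 t=13s: ALLOW
  req#6 t=15s: ALLOW
  req#7 t=16s: ALLOW
  req#8 t=16s: ALLOW
  req#9 t=16s: ALLOW
  req#10 t=18s: ALLOW
  req#11 t=18s: DENY
  req#12 t=22s: ALLOW
  req#13 t=23s: DENY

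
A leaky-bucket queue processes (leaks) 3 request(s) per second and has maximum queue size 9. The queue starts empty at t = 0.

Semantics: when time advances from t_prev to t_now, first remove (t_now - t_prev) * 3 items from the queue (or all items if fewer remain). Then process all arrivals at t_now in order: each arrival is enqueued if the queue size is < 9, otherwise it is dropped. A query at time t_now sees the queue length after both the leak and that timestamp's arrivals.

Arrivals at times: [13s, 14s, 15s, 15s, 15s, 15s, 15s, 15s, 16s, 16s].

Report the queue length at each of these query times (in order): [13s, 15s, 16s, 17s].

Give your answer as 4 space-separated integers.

Queue lengths at query times:
  query t=13s: backlog = 1
  query t=15s: backlog = 6
  query t=16s: backlog = 5
  query t=17s: backlog = 2

Answer: 1 6 5 2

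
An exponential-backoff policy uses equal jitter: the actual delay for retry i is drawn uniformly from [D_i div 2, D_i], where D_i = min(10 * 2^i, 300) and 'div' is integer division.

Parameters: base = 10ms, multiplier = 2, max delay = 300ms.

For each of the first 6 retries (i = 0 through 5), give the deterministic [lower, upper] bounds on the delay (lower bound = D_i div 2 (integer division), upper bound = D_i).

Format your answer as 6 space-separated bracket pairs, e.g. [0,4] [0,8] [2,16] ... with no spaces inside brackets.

Answer: [5,10] [10,20] [20,40] [40,80] [80,160] [150,300]

Derivation:
Computing bounds per retry:
  i=0: D_i=min(10*2^0,300)=10, bounds=[5,10]
  i=1: D_i=min(10*2^1,300)=20, bounds=[10,20]
  i=2: D_i=min(10*2^2,300)=40, bounds=[20,40]
  i=3: D_i=min(10*2^3,300)=80, bounds=[40,80]
  i=4: D_i=min(10*2^4,300)=160, bounds=[80,160]
  i=5: D_i=min(10*2^5,300)=300, bounds=[150,300]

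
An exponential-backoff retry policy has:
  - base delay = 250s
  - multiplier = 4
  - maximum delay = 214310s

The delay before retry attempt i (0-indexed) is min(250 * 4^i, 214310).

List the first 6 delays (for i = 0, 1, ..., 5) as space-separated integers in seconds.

Answer: 250 1000 4000 16000 64000 214310

Derivation:
Computing each delay:
  i=0: min(250*4^0, 214310) = 250
  i=1: min(250*4^1, 214310) = 1000
  i=2: min(250*4^2, 214310) = 4000
  i=3: min(250*4^3, 214310) = 16000
  i=4: min(250*4^4, 214310) = 64000
  i=5: min(250*4^5, 214310) = 214310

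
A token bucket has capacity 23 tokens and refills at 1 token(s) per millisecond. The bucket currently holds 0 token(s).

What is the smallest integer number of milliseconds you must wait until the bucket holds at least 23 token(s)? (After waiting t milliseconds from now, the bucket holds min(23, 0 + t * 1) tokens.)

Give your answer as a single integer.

Answer: 23

Derivation:
Need 0 + t * 1 >= 23, so t >= 23/1.
Smallest integer t = ceil(23/1) = 23.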